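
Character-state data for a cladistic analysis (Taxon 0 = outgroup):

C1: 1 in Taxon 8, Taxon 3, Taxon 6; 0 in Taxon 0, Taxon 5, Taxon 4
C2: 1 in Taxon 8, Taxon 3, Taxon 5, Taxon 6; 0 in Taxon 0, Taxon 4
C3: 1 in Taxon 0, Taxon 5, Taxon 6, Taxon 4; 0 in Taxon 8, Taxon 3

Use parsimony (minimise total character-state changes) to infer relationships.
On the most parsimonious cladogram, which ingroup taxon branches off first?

Taxon 4

Character polarity is set by the outgroup: the derived state is whichever differs from the outgroup's state, so for C3 the derived state is '0', and for the remaining characters it is '1'.
Only Taxon 3, Taxon 6, and Taxon 8 show the derived state '1' for C1, supporting them as a clade.
Only Taxon 3, Taxon 5, Taxon 6, and Taxon 8 show the derived state '1' for C2, supporting them as a clade.
C3 (derived state '0') is shared by Taxon 3 and Taxon 8 — a synapomorphy uniting that clade.
Most parsimonious ingroup topology: ((((Taxon 8,Taxon 3),Taxon 6),Taxon 5),Taxon 4).
Taxon 4 is sister to the clade containing all other ingroup taxa, so it is the earliest-diverging (most basal) ingroup lineage.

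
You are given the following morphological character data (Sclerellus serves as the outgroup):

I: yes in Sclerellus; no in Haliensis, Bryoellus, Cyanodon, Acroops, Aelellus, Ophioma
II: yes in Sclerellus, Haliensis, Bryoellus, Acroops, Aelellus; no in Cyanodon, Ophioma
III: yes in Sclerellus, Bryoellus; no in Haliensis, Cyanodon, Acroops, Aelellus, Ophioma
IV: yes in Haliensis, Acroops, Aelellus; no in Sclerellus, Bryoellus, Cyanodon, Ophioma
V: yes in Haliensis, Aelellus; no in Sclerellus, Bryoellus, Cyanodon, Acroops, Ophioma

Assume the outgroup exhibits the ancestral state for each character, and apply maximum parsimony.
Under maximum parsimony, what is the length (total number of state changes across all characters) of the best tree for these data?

5

Character polarity is set by the outgroup: the derived state is whichever differs from the outgroup's state, so for I, II, III the derived state is 'no', and for the remaining characters it is 'yes'.
I (derived state 'no') is shared by all ingroup taxa — unites the whole ingroup.
Only Cyanodon and Ophioma show the derived state 'no' for II, supporting them as a clade.
Only Acroops, Aelellus, Cyanodon, Haliensis, and Ophioma show the derived state 'no' for III, supporting them as a clade.
Only Acroops, Aelellus, and Haliensis show the derived state 'yes' for IV, supporting them as a clade.
Only Aelellus and Haliensis show the derived state 'yes' for V, supporting them as a clade.
Most parsimonious ingroup topology: ((((Haliensis,Aelellus),Acroops),(Cyanodon,Ophioma)),Bryoellus).
Changes per character on this tree: I: 1; II: 1; III: 1; IV: 1; V: 1.
Total = 5.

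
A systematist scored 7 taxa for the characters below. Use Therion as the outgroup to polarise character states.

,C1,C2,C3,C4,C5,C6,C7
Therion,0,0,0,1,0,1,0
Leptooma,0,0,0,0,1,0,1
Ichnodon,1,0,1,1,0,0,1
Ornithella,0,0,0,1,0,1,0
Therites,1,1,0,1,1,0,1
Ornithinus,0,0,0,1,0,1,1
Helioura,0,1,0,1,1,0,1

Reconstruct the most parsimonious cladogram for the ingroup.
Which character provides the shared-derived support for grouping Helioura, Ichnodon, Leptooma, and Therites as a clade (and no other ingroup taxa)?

C6

Character polarity is set by the outgroup: the derived state is whichever differs from the outgroup's state, so for C4, C6 the derived state is '0', and for the remaining characters it is '1'.
C1 (state '1') occurs in Ichnodon and Therites but conflicts with the nesting implied by the other characters — most parsimoniously interpreted as homoplasy.
C2 (derived state '1') is shared by Helioura and Therites — a synapomorphy uniting that clade.
C3 (derived state '1') is unique to Ichnodon (autapomorphy; uninformative for grouping).
C4 (derived state '0') is unique to Leptooma (autapomorphy; uninformative for grouping).
C5 (derived state '1') is shared by Helioura, Leptooma, and Therites — a synapomorphy uniting that clade.
Only Helioura, Ichnodon, Leptooma, and Therites show the derived state '0' for C6, supporting them as a clade.
C7: derived state '1' in Helioura, Ichnodon, Leptooma, Ornithinus, and Therites only — synapomorphy for {Helioura, Ichnodon, Leptooma, Ornithinus, Therites}.
Most parsimonious ingroup topology: ((((Leptooma,(Therites,Helioura)),Ichnodon),Ornithinus),Ornithella).
The clade {Helioura, Ichnodon, Leptooma, Therites} is supported by C6: its derived state '0' occurs in exactly those taxa and in no other taxon (including the outgroup).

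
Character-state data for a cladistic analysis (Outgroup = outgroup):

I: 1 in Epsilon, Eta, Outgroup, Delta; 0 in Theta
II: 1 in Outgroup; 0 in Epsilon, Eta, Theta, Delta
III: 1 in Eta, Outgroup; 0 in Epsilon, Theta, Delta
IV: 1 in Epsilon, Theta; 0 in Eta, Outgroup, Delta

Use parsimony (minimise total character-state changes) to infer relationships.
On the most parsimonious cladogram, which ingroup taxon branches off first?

Character polarity is set by the outgroup: the derived state is whichever differs from the outgroup's state, so for I, II, III the derived state is '0', and for the remaining characters it is '1'.
I: derived state '0' in Theta only — an autapomorphy, so it tells us nothing about relationships among taxa.
All ingroup taxa share the derived state '0' for II; it defines the ingroup but does not resolve relationships within it.
III: derived state '0' in Delta, Epsilon, and Theta only — synapomorphy for {Delta, Epsilon, Theta}.
IV: derived state '1' in Epsilon and Theta only — synapomorphy for {Epsilon, Theta}.
Most parsimonious ingroup topology: (((Epsilon,Theta),Delta),Eta).
Eta is sister to the clade containing all other ingroup taxa, so it is the earliest-diverging (most basal) ingroup lineage.

Eta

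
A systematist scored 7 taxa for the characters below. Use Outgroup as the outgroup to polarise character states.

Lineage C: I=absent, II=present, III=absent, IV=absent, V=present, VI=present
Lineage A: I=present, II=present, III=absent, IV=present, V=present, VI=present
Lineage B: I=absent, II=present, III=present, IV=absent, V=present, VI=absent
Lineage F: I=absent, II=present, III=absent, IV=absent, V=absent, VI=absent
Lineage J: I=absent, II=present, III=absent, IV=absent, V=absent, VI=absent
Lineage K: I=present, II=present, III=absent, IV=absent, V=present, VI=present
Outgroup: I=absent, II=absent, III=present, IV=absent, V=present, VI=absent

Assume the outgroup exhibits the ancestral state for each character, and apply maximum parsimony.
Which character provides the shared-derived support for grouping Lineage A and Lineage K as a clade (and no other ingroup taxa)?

Character polarity is set by the outgroup: the derived state is whichever differs from the outgroup's state, so for III, V the derived state is 'absent', and for the remaining characters it is 'present'.
I (derived state 'present') is shared by Lineage A and Lineage K — a synapomorphy uniting that clade.
II (derived state 'present') is shared by all ingroup taxa — unites the whole ingroup.
Only Lineage A, Lineage C, Lineage F, Lineage J, and Lineage K show the derived state 'absent' for III, supporting them as a clade.
IV: derived state 'present' in Lineage A only — an autapomorphy, so it tells us nothing about relationships among taxa.
Only Lineage F and Lineage J show the derived state 'absent' for V, supporting them as a clade.
VI: derived state 'present' in Lineage A, Lineage C, and Lineage K only — synapomorphy for {Lineage A, Lineage C, Lineage K}.
Most parsimonious ingroup topology: (((Lineage C,(Lineage K,Lineage A)),(Lineage J,Lineage F)),Lineage B).
The clade {Lineage A, Lineage K} is supported by I: its derived state 'present' occurs in exactly those taxa and in no other taxon (including the outgroup).

I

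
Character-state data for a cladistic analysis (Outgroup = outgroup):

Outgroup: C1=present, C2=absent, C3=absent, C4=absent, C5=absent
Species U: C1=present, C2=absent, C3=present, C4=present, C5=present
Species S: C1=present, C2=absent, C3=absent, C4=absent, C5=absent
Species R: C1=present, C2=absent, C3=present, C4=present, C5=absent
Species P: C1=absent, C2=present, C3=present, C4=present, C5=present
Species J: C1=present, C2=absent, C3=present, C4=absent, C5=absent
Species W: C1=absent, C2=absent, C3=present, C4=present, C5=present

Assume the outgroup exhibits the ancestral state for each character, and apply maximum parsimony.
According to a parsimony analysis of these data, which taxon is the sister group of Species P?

Character polarity is set by the outgroup: the derived state is whichever differs from the outgroup's state, so for C1 the derived state is 'absent', and for the remaining characters it is 'present'.
C1 (derived state 'absent') is shared by Species P and Species W — a synapomorphy uniting that clade.
C2 (derived state 'present') is unique to Species P (autapomorphy; uninformative for grouping).
Only Species J, Species P, Species R, Species U, and Species W show the derived state 'present' for C3, supporting them as a clade.
Only Species P, Species R, Species U, and Species W show the derived state 'present' for C4, supporting them as a clade.
C5: derived state 'present' in Species P, Species U, and Species W only — synapomorphy for {Species P, Species U, Species W}.
Most parsimonious ingroup topology: ((((Species U,(Species P,Species W)),Species R),Species J),Species S).
Species P and Species W form a cherry on this tree, so they are sister taxa.

Species W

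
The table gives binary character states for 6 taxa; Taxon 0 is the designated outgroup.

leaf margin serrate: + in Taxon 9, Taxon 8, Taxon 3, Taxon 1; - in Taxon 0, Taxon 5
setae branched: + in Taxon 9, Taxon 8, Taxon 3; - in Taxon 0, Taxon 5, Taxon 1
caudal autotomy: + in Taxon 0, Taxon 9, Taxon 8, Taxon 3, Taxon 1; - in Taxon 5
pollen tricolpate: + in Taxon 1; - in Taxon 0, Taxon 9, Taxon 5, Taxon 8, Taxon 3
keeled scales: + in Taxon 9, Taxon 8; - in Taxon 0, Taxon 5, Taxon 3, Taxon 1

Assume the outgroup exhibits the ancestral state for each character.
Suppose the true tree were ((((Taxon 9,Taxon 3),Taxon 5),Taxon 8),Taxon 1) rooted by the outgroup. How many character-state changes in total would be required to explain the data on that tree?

8

Map each character onto ((((Taxon 9,Taxon 3),Taxon 5),Taxon 8),Taxon 1) (rooted by Taxon 0) and count the minimum state changes it requires (Fitch parsimony):
leaf margin serrate: 2; setae branched: 2; caudal autotomy: 1; pollen tricolpate: 1; keeled scales: 2.
Total tree length = 8.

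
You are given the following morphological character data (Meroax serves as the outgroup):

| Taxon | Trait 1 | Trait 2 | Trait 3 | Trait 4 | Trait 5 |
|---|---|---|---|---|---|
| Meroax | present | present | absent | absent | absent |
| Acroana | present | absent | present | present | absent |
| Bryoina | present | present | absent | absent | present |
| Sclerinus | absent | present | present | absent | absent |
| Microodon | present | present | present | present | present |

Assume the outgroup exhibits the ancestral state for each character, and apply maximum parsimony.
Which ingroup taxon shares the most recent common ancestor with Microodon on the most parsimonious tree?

Character polarity is set by the outgroup: the derived state is whichever differs from the outgroup's state, so for Trait 1, Trait 2 the derived state is 'absent', and for the remaining characters it is 'present'.
Trait 1: derived state 'absent' in Sclerinus only — an autapomorphy, so it tells us nothing about relationships among taxa.
Trait 2: derived state 'absent' in Acroana only — an autapomorphy, so it tells us nothing about relationships among taxa.
Trait 3 (derived state 'present') is shared by Acroana, Microodon, and Sclerinus — a synapomorphy uniting that clade.
Trait 4: derived state 'present' in Acroana and Microodon only — synapomorphy for {Acroana, Microodon}.
Trait 5 groups Bryoina and Microodon, which is incompatible with the clades supported by the remaining characters; treating it as convergent (homoplasy) costs fewer steps than any alternative tree.
Most parsimonious ingroup topology: (((Acroana,Microodon),Sclerinus),Bryoina).
Microodon and Acroana form a cherry on this tree, so they are sister taxa.

Acroana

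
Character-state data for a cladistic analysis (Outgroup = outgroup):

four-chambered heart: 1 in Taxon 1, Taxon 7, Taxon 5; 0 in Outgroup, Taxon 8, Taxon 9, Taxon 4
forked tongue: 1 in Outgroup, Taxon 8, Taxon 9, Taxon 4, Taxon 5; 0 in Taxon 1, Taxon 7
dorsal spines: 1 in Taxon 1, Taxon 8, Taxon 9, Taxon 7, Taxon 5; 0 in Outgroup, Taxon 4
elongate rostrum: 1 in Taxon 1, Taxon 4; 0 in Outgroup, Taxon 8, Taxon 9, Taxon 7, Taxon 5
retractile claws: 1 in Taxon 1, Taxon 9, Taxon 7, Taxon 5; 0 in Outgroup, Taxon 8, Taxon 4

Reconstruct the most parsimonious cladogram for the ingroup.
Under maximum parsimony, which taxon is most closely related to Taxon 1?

Taxon 7

Character polarity is set by the outgroup: the derived state is whichever differs from the outgroup's state, so for forked tongue the derived state is '0', and for the remaining characters it is '1'.
four-chambered heart (derived state '1') is shared by Taxon 1, Taxon 5, and Taxon 7 — a synapomorphy uniting that clade.
forked tongue: derived state '0' in Taxon 1 and Taxon 7 only — synapomorphy for {Taxon 1, Taxon 7}.
Only Taxon 1, Taxon 5, Taxon 7, Taxon 8, and Taxon 9 show the derived state '1' for dorsal spines, supporting them as a clade.
elongate rostrum groups Taxon 1 and Taxon 4, which is incompatible with the clades supported by the remaining characters; treating it as convergent (homoplasy) costs fewer steps than any alternative tree.
retractile claws (derived state '1') is shared by Taxon 1, Taxon 5, Taxon 7, and Taxon 9 — a synapomorphy uniting that clade.
Most parsimonious ingroup topology: (((((Taxon 1,Taxon 7),Taxon 5),Taxon 9),Taxon 8),Taxon 4).
Taxon 1 and Taxon 7 form a cherry on this tree, so they are sister taxa.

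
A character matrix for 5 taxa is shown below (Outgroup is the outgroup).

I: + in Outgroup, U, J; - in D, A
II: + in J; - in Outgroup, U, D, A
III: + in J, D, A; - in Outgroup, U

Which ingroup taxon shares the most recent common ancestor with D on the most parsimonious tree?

Character polarity is set by the outgroup: the derived state is whichever differs from the outgroup's state, so for I the derived state is '-', and for the remaining characters it is '+'.
Only A and D show the derived state '-' for I, supporting them as a clade.
II: derived state '+' in J only — an autapomorphy, so it tells us nothing about relationships among taxa.
III: derived state '+' in A, D, and J only — synapomorphy for {A, D, J}.
Most parsimonious ingroup topology: (U,(J,(D,A))).
D and A form a cherry on this tree, so they are sister taxa.

A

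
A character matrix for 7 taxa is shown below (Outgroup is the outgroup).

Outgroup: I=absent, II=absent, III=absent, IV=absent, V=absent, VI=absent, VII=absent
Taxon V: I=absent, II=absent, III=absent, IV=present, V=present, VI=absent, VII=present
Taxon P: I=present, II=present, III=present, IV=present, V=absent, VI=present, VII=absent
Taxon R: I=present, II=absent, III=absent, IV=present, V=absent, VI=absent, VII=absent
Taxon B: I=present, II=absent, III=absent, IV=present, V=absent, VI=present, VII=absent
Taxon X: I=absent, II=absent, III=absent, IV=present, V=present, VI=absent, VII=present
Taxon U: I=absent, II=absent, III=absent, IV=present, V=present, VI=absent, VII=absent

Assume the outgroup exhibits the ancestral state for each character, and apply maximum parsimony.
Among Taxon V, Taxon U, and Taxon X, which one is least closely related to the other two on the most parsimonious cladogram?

Taxon U

The outgroup has state 'absent' for every character, so 'present' is the derived state throughout.
Only Taxon B, Taxon P, and Taxon R show the derived state 'present' for I, supporting them as a clade.
II: derived state 'present' in Taxon P only — an autapomorphy, so it tells us nothing about relationships among taxa.
III (derived state 'present') is unique to Taxon P (autapomorphy; uninformative for grouping).
All ingroup taxa share the derived state 'present' for IV; it defines the ingroup but does not resolve relationships within it.
V (derived state 'present') is shared by Taxon U, Taxon V, and Taxon X — a synapomorphy uniting that clade.
VI: derived state 'present' in Taxon B and Taxon P only — synapomorphy for {Taxon B, Taxon P}.
VII (derived state 'present') is shared by Taxon V and Taxon X — a synapomorphy uniting that clade.
Most parsimonious ingroup topology: (((Taxon V,Taxon X),Taxon U),((Taxon P,Taxon B),Taxon R)).
Taxon V and Taxon X share a more recent common ancestor with each other than either does with Taxon U, so Taxon U is the least closely related of the three.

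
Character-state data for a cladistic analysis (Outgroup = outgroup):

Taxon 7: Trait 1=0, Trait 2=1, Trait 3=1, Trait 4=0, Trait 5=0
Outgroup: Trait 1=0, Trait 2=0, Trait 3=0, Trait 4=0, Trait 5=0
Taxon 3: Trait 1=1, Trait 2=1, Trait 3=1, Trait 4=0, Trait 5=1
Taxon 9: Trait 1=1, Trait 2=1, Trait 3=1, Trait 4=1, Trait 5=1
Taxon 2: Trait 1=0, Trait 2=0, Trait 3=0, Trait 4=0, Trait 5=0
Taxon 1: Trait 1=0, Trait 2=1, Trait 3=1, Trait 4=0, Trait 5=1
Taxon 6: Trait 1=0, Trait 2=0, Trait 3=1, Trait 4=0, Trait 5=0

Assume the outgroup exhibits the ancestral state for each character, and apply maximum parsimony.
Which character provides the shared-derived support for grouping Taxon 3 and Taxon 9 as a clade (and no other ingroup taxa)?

The outgroup has state '0' for every character, so '1' is the derived state throughout.
Only Taxon 3 and Taxon 9 show the derived state '1' for Trait 1, supporting them as a clade.
Only Taxon 1, Taxon 3, Taxon 7, and Taxon 9 show the derived state '1' for Trait 2, supporting them as a clade.
Trait 3: derived state '1' in Taxon 1, Taxon 3, Taxon 6, Taxon 7, and Taxon 9 only — synapomorphy for {Taxon 1, Taxon 3, Taxon 6, Taxon 7, Taxon 9}.
Trait 4: derived state '1' in Taxon 9 only — an autapomorphy, so it tells us nothing about relationships among taxa.
Trait 5 (derived state '1') is shared by Taxon 1, Taxon 3, and Taxon 9 — a synapomorphy uniting that clade.
Most parsimonious ingroup topology: (Taxon 2,(((Taxon 1,(Taxon 3,Taxon 9)),Taxon 7),Taxon 6)).
The clade {Taxon 3, Taxon 9} is supported by Trait 1: its derived state '1' occurs in exactly those taxa and in no other taxon (including the outgroup).

Trait 1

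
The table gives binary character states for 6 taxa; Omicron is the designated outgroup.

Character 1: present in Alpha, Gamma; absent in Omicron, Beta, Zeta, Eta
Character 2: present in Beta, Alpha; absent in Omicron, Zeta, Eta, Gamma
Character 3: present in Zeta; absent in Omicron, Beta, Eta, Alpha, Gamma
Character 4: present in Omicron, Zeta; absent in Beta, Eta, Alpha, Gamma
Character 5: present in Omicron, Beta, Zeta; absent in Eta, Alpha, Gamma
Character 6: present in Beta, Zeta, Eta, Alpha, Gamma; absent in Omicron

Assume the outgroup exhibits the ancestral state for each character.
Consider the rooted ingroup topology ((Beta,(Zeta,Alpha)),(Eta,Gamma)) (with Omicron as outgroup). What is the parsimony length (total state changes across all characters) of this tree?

Map each character onto ((Beta,(Zeta,Alpha)),(Eta,Gamma)) (rooted by Omicron) and count the minimum state changes it requires (Fitch parsimony):
Character 1: 2; Character 2: 2; Character 3: 1; Character 4: 2; Character 5: 2; Character 6: 1.
Total tree length = 10.

10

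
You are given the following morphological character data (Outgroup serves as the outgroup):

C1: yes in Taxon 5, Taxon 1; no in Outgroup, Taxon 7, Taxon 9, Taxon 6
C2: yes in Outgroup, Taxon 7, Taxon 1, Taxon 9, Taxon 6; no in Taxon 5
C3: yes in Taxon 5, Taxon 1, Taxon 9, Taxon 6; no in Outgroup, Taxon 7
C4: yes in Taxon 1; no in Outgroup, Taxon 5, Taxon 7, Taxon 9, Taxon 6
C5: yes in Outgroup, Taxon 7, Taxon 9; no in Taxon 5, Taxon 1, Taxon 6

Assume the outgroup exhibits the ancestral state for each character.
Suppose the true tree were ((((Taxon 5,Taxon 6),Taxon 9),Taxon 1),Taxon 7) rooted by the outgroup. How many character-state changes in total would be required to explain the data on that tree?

7

Map each character onto ((((Taxon 5,Taxon 6),Taxon 9),Taxon 1),Taxon 7) (rooted by Outgroup) and count the minimum state changes it requires (Fitch parsimony):
C1: 2; C2: 1; C3: 1; C4: 1; C5: 2.
Total tree length = 7.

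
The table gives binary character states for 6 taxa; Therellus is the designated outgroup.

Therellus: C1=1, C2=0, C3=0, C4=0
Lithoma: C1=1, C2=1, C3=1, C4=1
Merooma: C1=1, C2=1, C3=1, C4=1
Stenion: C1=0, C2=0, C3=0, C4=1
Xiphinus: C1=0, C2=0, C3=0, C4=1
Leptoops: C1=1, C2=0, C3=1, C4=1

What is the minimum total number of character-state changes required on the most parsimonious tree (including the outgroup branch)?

4

Character polarity is set by the outgroup: the derived state is whichever differs from the outgroup's state, so for C1 the derived state is '0', and for the remaining characters it is '1'.
C1: derived state '0' in Stenion and Xiphinus only — synapomorphy for {Stenion, Xiphinus}.
C2: derived state '1' in Lithoma and Merooma only — synapomorphy for {Lithoma, Merooma}.
C3: derived state '1' in Leptoops, Lithoma, and Merooma only — synapomorphy for {Leptoops, Lithoma, Merooma}.
All ingroup taxa share the derived state '1' for C4; it defines the ingroup but does not resolve relationships within it.
Most parsimonious ingroup topology: (((Lithoma,Merooma),Leptoops),(Stenion,Xiphinus)).
Changes per character on this tree: C1: 1; C2: 1; C3: 1; C4: 1.
Total = 4.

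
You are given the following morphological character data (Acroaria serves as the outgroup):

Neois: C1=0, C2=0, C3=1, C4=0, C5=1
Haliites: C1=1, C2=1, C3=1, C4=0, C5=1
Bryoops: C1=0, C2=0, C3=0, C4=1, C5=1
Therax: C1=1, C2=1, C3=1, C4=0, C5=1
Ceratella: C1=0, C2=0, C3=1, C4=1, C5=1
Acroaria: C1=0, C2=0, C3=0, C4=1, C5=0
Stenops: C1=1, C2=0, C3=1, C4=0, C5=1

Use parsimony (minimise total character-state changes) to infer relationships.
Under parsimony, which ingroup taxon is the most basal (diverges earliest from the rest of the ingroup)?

Character polarity is set by the outgroup: the derived state is whichever differs from the outgroup's state, so for C4 the derived state is '0', and for the remaining characters it is '1'.
C1: derived state '1' in Haliites, Stenops, and Therax only — synapomorphy for {Haliites, Stenops, Therax}.
Only Haliites and Therax show the derived state '1' for C2, supporting them as a clade.
C3: derived state '1' in Ceratella, Haliites, Neois, Stenops, and Therax only — synapomorphy for {Ceratella, Haliites, Neois, Stenops, Therax}.
C4: derived state '0' in Haliites, Neois, Stenops, and Therax only — synapomorphy for {Haliites, Neois, Stenops, Therax}.
C5 (derived state '1') is shared by all ingroup taxa — unites the whole ingroup.
Most parsimonious ingroup topology: (((Neois,((Therax,Haliites),Stenops)),Ceratella),Bryoops).
Bryoops is sister to the clade containing all other ingroup taxa, so it is the earliest-diverging (most basal) ingroup lineage.

Bryoops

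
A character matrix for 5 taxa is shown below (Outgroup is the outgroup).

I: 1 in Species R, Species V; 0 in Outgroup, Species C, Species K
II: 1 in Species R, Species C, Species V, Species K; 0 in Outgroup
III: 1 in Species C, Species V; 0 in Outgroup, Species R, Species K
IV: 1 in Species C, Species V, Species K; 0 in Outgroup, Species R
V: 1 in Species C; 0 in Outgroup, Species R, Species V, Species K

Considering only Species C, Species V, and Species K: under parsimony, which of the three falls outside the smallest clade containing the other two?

The outgroup has state '0' for every character, so '1' is the derived state throughout.
I groups Species R and Species V, which is incompatible with the clades supported by the remaining characters; treating it as convergent (homoplasy) costs fewer steps than any alternative tree.
All ingroup taxa share the derived state '1' for II; it defines the ingroup but does not resolve relationships within it.
III (derived state '1') is shared by Species C and Species V — a synapomorphy uniting that clade.
Only Species C, Species K, and Species V show the derived state '1' for IV, supporting them as a clade.
V: derived state '1' in Species C only — an autapomorphy, so it tells us nothing about relationships among taxa.
Most parsimonious ingroup topology: (Species R,((Species C,Species V),Species K)).
Species C and Species V share a more recent common ancestor with each other than either does with Species K, so Species K is the least closely related of the three.

Species K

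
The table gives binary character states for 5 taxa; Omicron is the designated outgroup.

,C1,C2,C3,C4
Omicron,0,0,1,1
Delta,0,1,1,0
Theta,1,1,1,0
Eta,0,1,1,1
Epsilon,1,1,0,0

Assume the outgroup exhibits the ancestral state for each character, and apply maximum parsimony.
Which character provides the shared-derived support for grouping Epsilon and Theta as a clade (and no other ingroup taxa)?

Character polarity is set by the outgroup: the derived state is whichever differs from the outgroup's state, so for C3, C4 the derived state is '0', and for the remaining characters it is '1'.
C1 (derived state '1') is shared by Epsilon and Theta — a synapomorphy uniting that clade.
All ingroup taxa share the derived state '1' for C2; it defines the ingroup but does not resolve relationships within it.
C3 (derived state '0') is unique to Epsilon (autapomorphy; uninformative for grouping).
Only Delta, Epsilon, and Theta show the derived state '0' for C4, supporting them as a clade.
Most parsimonious ingroup topology: ((Delta,(Theta,Epsilon)),Eta).
The clade {Epsilon, Theta} is supported by C1: its derived state '1' occurs in exactly those taxa and in no other taxon (including the outgroup).

C1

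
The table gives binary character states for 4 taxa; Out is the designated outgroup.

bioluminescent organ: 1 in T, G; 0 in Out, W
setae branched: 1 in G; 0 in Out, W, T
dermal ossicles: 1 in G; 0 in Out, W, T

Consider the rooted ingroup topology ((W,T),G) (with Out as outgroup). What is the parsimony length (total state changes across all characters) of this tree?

Map each character onto ((W,T),G) (rooted by Out) and count the minimum state changes it requires (Fitch parsimony):
bioluminescent organ: 2; setae branched: 1; dermal ossicles: 1.
Total tree length = 4.

4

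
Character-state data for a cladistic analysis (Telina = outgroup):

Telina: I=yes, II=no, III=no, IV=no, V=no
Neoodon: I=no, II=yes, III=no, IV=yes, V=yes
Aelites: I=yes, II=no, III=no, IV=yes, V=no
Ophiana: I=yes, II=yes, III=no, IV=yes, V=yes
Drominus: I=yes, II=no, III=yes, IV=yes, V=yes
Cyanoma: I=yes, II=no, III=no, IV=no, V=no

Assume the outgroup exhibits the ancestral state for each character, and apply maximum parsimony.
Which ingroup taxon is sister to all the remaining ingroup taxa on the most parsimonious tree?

Cyanoma

Character polarity is set by the outgroup: the derived state is whichever differs from the outgroup's state, so for I the derived state is 'no', and for the remaining characters it is 'yes'.
I (derived state 'no') is unique to Neoodon (autapomorphy; uninformative for grouping).
II: derived state 'yes' in Neoodon and Ophiana only — synapomorphy for {Neoodon, Ophiana}.
III: derived state 'yes' in Drominus only — an autapomorphy, so it tells us nothing about relationships among taxa.
Only Aelites, Drominus, Neoodon, and Ophiana show the derived state 'yes' for IV, supporting them as a clade.
Only Drominus, Neoodon, and Ophiana show the derived state 'yes' for V, supporting them as a clade.
Most parsimonious ingroup topology: ((((Neoodon,Ophiana),Drominus),Aelites),Cyanoma).
Cyanoma is sister to the clade containing all other ingroup taxa, so it is the earliest-diverging (most basal) ingroup lineage.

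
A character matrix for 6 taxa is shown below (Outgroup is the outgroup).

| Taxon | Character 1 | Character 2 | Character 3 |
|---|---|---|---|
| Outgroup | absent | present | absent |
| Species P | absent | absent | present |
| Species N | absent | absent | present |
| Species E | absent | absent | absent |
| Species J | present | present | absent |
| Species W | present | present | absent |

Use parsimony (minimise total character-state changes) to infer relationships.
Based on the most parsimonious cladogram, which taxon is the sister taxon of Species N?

Character polarity is set by the outgroup: the derived state is whichever differs from the outgroup's state, so for Character 2 the derived state is 'absent', and for the remaining characters it is 'present'.
Character 1: derived state 'present' in Species J and Species W only — synapomorphy for {Species J, Species W}.
Character 2 (derived state 'absent') is shared by Species E, Species N, and Species P — a synapomorphy uniting that clade.
Character 3: derived state 'present' in Species N and Species P only — synapomorphy for {Species N, Species P}.
Most parsimonious ingroup topology: (((Species P,Species N),Species E),(Species J,Species W)).
Species N and Species P form a cherry on this tree, so they are sister taxa.

Species P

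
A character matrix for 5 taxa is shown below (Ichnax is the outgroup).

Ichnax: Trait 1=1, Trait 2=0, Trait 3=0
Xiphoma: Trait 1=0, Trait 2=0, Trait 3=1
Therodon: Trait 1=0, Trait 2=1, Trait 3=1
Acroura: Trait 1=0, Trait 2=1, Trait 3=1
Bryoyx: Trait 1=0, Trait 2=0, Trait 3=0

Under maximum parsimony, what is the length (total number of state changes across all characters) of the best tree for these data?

Character polarity is set by the outgroup: the derived state is whichever differs from the outgroup's state, so for Trait 1 the derived state is '0', and for the remaining characters it is '1'.
All ingroup taxa share the derived state '0' for Trait 1; it defines the ingroup but does not resolve relationships within it.
Only Acroura and Therodon show the derived state '1' for Trait 2, supporting them as a clade.
Trait 3: derived state '1' in Acroura, Therodon, and Xiphoma only — synapomorphy for {Acroura, Therodon, Xiphoma}.
Most parsimonious ingroup topology: ((Xiphoma,(Therodon,Acroura)),Bryoyx).
Changes per character on this tree: Trait 1: 1; Trait 2: 1; Trait 3: 1.
Total = 3.

3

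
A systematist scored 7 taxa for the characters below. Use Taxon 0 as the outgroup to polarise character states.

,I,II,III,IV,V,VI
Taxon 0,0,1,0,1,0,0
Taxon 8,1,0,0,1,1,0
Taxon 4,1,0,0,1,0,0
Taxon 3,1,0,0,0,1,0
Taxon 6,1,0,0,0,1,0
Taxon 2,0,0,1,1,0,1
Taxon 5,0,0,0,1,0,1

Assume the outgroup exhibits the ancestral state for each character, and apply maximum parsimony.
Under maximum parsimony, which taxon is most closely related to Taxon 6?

Taxon 3

Character polarity is set by the outgroup: the derived state is whichever differs from the outgroup's state, so for II, IV the derived state is '0', and for the remaining characters it is '1'.
I: derived state '1' in Taxon 3, Taxon 4, Taxon 6, and Taxon 8 only — synapomorphy for {Taxon 3, Taxon 4, Taxon 6, Taxon 8}.
II (derived state '0') is shared by all ingroup taxa — unites the whole ingroup.
III (derived state '1') is unique to Taxon 2 (autapomorphy; uninformative for grouping).
IV: derived state '0' in Taxon 3 and Taxon 6 only — synapomorphy for {Taxon 3, Taxon 6}.
Only Taxon 3, Taxon 6, and Taxon 8 show the derived state '1' for V, supporting them as a clade.
VI (derived state '1') is shared by Taxon 2 and Taxon 5 — a synapomorphy uniting that clade.
Most parsimonious ingroup topology: (((Taxon 8,(Taxon 3,Taxon 6)),Taxon 4),(Taxon 2,Taxon 5)).
Taxon 6 and Taxon 3 form a cherry on this tree, so they are sister taxa.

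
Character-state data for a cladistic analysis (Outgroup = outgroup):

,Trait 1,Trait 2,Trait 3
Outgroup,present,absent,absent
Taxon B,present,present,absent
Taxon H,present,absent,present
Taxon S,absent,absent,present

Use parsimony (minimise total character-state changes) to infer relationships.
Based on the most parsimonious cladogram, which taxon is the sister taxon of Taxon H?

Taxon S

Character polarity is set by the outgroup: the derived state is whichever differs from the outgroup's state, so for Trait 1 the derived state is 'absent', and for the remaining characters it is 'present'.
Trait 1 (derived state 'absent') is unique to Taxon S (autapomorphy; uninformative for grouping).
Trait 2: derived state 'present' in Taxon B only — an autapomorphy, so it tells us nothing about relationships among taxa.
Only Taxon H and Taxon S show the derived state 'present' for Trait 3, supporting them as a clade.
Most parsimonious ingroup topology: ((Taxon S,Taxon H),Taxon B).
Taxon H and Taxon S form a cherry on this tree, so they are sister taxa.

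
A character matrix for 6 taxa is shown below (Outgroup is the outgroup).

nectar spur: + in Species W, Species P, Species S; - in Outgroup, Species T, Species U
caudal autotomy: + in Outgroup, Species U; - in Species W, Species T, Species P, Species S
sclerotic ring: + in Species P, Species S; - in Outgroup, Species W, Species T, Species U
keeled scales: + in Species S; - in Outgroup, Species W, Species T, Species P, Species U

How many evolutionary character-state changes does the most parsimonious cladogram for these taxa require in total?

Character polarity is set by the outgroup: the derived state is whichever differs from the outgroup's state, so for caudal autotomy the derived state is '-', and for the remaining characters it is '+'.
Only Species P, Species S, and Species W show the derived state '+' for nectar spur, supporting them as a clade.
caudal autotomy (derived state '-') is shared by Species P, Species S, Species T, and Species W — a synapomorphy uniting that clade.
sclerotic ring: derived state '+' in Species P and Species S only — synapomorphy for {Species P, Species S}.
keeled scales (derived state '+') is unique to Species S (autapomorphy; uninformative for grouping).
Most parsimonious ingroup topology: (((Species W,(Species P,Species S)),Species T),Species U).
Changes per character on this tree: nectar spur: 1; caudal autotomy: 1; sclerotic ring: 1; keeled scales: 1.
Total = 4.

4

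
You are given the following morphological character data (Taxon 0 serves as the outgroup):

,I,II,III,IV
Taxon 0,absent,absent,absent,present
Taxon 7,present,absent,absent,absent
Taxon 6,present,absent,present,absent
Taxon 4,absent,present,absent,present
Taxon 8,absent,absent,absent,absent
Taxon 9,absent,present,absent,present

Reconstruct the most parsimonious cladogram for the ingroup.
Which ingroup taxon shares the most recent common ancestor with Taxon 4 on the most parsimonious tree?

Character polarity is set by the outgroup: the derived state is whichever differs from the outgroup's state, so for IV the derived state is 'absent', and for the remaining characters it is 'present'.
I (derived state 'present') is shared by Taxon 6 and Taxon 7 — a synapomorphy uniting that clade.
II (derived state 'present') is shared by Taxon 4 and Taxon 9 — a synapomorphy uniting that clade.
III (derived state 'present') is unique to Taxon 6 (autapomorphy; uninformative for grouping).
IV (derived state 'absent') is shared by Taxon 6, Taxon 7, and Taxon 8 — a synapomorphy uniting that clade.
Most parsimonious ingroup topology: (((Taxon 7,Taxon 6),Taxon 8),(Taxon 4,Taxon 9)).
Taxon 4 and Taxon 9 form a cherry on this tree, so they are sister taxa.

Taxon 9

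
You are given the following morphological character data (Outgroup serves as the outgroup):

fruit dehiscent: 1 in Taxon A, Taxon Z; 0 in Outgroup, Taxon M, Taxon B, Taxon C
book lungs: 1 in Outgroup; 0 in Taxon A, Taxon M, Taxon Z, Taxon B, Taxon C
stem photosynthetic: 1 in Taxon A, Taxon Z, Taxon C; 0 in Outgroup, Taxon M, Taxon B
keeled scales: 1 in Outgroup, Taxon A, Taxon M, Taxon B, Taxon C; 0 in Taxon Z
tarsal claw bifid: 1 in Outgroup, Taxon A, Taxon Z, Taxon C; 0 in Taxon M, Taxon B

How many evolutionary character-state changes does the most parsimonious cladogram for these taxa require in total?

5

Character polarity is set by the outgroup: the derived state is whichever differs from the outgroup's state, so for book lungs, keeled scales, tarsal claw bifid the derived state is '0', and for the remaining characters it is '1'.
Only Taxon A and Taxon Z show the derived state '1' for fruit dehiscent, supporting them as a clade.
book lungs (derived state '0') is shared by all ingroup taxa — unites the whole ingroup.
stem photosynthetic: derived state '1' in Taxon A, Taxon C, and Taxon Z only — synapomorphy for {Taxon A, Taxon C, Taxon Z}.
keeled scales: derived state '0' in Taxon Z only — an autapomorphy, so it tells us nothing about relationships among taxa.
tarsal claw bifid: derived state '0' in Taxon B and Taxon M only — synapomorphy for {Taxon B, Taxon M}.
Most parsimonious ingroup topology: (((Taxon A,Taxon Z),Taxon C),(Taxon M,Taxon B)).
Changes per character on this tree: fruit dehiscent: 1; book lungs: 1; stem photosynthetic: 1; keeled scales: 1; tarsal claw bifid: 1.
Total = 5.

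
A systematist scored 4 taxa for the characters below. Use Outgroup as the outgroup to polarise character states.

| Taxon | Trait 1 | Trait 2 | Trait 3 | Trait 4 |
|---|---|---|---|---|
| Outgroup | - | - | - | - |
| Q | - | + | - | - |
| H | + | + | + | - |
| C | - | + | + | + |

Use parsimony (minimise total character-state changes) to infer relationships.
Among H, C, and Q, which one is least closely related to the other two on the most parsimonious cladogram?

The outgroup has state '-' for every character, so '+' is the derived state throughout.
Trait 1 (derived state '+') is unique to H (autapomorphy; uninformative for grouping).
Trait 2 (derived state '+') is shared by all ingroup taxa — unites the whole ingroup.
Trait 3: derived state '+' in C and H only — synapomorphy for {C, H}.
Trait 4 (derived state '+') is unique to C (autapomorphy; uninformative for grouping).
Most parsimonious ingroup topology: (Q,(H,C)).
H and C share a more recent common ancestor with each other than either does with Q, so Q is the least closely related of the three.

Q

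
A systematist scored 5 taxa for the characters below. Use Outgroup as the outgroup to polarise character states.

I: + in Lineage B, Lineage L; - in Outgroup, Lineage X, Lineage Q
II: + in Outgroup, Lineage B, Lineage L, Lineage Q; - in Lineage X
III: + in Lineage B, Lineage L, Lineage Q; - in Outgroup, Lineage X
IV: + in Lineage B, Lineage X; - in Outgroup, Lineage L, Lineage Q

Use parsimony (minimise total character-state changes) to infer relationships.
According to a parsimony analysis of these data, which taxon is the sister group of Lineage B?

Lineage L

Character polarity is set by the outgroup: the derived state is whichever differs from the outgroup's state, so for II the derived state is '-', and for the remaining characters it is '+'.
Only Lineage B and Lineage L show the derived state '+' for I, supporting them as a clade.
II (derived state '-') is unique to Lineage X (autapomorphy; uninformative for grouping).
III: derived state '+' in Lineage B, Lineage L, and Lineage Q only — synapomorphy for {Lineage B, Lineage L, Lineage Q}.
IV groups Lineage B and Lineage X, which is incompatible with the clades supported by the remaining characters; treating it as convergent (homoplasy) costs fewer steps than any alternative tree.
Most parsimonious ingroup topology: (((Lineage B,Lineage L),Lineage Q),Lineage X).
Lineage B and Lineage L form a cherry on this tree, so they are sister taxa.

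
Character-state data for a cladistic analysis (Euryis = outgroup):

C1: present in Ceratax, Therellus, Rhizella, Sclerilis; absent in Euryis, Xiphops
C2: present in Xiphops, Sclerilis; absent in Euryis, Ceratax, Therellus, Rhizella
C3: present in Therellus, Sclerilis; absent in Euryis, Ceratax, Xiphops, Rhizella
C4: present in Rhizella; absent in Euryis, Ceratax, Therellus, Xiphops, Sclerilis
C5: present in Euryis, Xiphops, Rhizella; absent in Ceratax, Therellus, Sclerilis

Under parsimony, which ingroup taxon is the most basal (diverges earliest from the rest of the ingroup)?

Xiphops

Character polarity is set by the outgroup: the derived state is whichever differs from the outgroup's state, so for C5 the derived state is 'absent', and for the remaining characters it is 'present'.
C1 (derived state 'present') is shared by Ceratax, Rhizella, Sclerilis, and Therellus — a synapomorphy uniting that clade.
C2 groups Sclerilis and Xiphops, which is incompatible with the clades supported by the remaining characters; treating it as convergent (homoplasy) costs fewer steps than any alternative tree.
Only Sclerilis and Therellus show the derived state 'present' for C3, supporting them as a clade.
C4 (derived state 'present') is unique to Rhizella (autapomorphy; uninformative for grouping).
C5: derived state 'absent' in Ceratax, Sclerilis, and Therellus only — synapomorphy for {Ceratax, Sclerilis, Therellus}.
Most parsimonious ingroup topology: (((Ceratax,(Therellus,Sclerilis)),Rhizella),Xiphops).
Xiphops is sister to the clade containing all other ingroup taxa, so it is the earliest-diverging (most basal) ingroup lineage.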